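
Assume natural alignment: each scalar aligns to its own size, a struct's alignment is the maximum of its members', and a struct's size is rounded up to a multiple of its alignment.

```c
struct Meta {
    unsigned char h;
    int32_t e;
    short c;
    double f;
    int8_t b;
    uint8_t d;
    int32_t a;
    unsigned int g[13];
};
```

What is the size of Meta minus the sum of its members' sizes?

0..1  h  (1B, 1-aligned)
1..4  -- padding (3B)
4..8  e  (4B, 4-aligned)
8..10  c  (2B, 2-aligned)
10..16  -- padding (6B)
16..24  f  (8B, 8-aligned)
24..25  b  (1B, 1-aligned)
25..26  d  (1B, 1-aligned)
26..28  -- padding (2B)
28..32  a  (4B, 4-aligned)
32..84  g  (52B, 4-aligned)
84..88  -- tail padding (4B)
sizeof = 88, alignof = 8
data bytes 73, size 88 → padding 15

15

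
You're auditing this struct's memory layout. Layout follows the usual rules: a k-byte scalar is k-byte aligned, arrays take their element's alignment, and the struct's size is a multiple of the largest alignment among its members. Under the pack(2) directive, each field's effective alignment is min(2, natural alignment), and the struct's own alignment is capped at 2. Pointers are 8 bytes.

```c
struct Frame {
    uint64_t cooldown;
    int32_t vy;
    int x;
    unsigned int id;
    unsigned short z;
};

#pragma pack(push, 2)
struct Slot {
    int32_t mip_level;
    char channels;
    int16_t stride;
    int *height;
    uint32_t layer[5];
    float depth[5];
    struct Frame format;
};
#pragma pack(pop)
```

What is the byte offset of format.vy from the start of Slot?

Frame: @0: cooldown [8B, align 8] → 8; @8: vy [4B, align 4] → 12; @12: x [4B, align 4] → 16; @16: id [4B, align 4] → 20; @20: z [2B, align 2] → 22; +2 tail pad (align 8); size 24, align 8
@0: mip_level [4B, align 2] → 4
@4: channels [1B, align 1] → 5
+1 pad (align 2)
@6: stride [2B, align 2] → 8
@8: height [8B, align 2] → 16
@16: layer [20B, align 2] → 36
@36: depth [20B, align 2] → 56
@56: format [24B, align 2] → 80
within Frame: vy at 8
56 + 8 = 64

64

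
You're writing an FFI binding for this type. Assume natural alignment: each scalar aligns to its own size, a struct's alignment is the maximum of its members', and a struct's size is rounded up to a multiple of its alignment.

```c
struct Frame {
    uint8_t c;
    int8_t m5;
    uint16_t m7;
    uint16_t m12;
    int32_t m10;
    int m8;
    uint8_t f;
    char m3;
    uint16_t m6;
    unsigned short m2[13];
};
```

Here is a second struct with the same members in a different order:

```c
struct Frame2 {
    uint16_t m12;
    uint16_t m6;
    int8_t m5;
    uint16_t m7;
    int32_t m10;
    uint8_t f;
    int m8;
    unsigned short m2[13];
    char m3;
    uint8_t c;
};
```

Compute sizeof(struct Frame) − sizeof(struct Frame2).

0

c at 0 (size 1, align 1) → ends 1
m5 at 1 (size 1, align 1) → ends 2
m7 at 2 (size 2, align 2) → ends 4
m12 at 4 (size 2, align 2) → ends 6
pad 2 to align 4 for m10
m10 at 8 (size 4, align 4) → ends 12
m8 at 12 (size 4, align 4) → ends 16
f at 16 (size 1, align 1) → ends 17
m3 at 17 (size 1, align 1) → ends 18
m6 at 18 (size 2, align 2) → ends 20
m2 at 20 (size 26, align 2) → ends 46
tail pad 2 to reach multiple of 4
total 48 bytes, alignment 4
— Frame2 —
m12 at 0 (size 2, align 2) → ends 2
m6 at 2 (size 2, align 2) → ends 4
m5 at 4 (size 1, align 1) → ends 5
pad 1 to align 2 for m7
m7 at 6 (size 2, align 2) → ends 8
m10 at 8 (size 4, align 4) → ends 12
f at 12 (size 1, align 1) → ends 13
pad 3 to align 4 for m8
m8 at 16 (size 4, align 4) → ends 20
m2 at 20 (size 26, align 2) → ends 46
m3 at 46 (size 1, align 1) → ends 47
c at 47 (size 1, align 1) → ends 48
total 48 bytes, alignment 4
48 − 48 = 0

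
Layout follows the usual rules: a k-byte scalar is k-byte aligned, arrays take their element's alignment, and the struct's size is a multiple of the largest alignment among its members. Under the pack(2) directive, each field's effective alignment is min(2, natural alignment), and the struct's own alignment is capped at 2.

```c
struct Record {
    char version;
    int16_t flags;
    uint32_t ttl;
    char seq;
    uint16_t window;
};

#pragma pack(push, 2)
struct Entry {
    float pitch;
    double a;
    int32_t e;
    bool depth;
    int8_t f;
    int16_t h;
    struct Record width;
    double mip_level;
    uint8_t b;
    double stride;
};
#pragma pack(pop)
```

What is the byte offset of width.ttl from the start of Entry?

24

Record: version at 0 (size 1, align 1) → ends 1; pad 1 to align 2 for flags; flags at 2 (size 2, align 2) → ends 4; ttl at 4 (size 4, align 4) → ends 8; seq at 8 (size 1, align 1) → ends 9; pad 1 to align 2 for window; window at 10 (size 2, align 2) → ends 12; total 12 bytes, alignment 4
pitch at 0 (size 4, align 2) → ends 4
a at 4 (size 8, align 2) → ends 12
e at 12 (size 4, align 2) → ends 16
depth at 16 (size 1, align 1) → ends 17
f at 17 (size 1, align 1) → ends 18
h at 18 (size 2, align 2) → ends 20
width at 20 (size 12, align 2) → ends 32
within Record: ttl at 4
20 + 4 = 24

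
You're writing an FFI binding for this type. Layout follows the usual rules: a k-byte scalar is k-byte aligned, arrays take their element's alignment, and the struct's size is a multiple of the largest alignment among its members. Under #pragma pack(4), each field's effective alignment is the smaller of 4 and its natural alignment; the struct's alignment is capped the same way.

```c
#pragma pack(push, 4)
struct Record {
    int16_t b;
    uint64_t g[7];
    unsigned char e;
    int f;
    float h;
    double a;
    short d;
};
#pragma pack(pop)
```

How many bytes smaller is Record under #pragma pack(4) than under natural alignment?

natural layout:
  @0: b [2B, align 2] → 2
  +6 pad (align 8)
  @8: g [56B, align 8] → 64
  @64: e [1B, align 1] → 65
  +3 pad (align 4)
  @68: f [4B, align 4] → 72
  @72: h [4B, align 4] → 76
  +4 pad (align 8)
  @80: a [8B, align 8] → 88
  @88: d [2B, align 2] → 90
  +6 tail pad (align 8)
  size 96, align 8
packed(4) layout:
  @0: b [2B, align 2] → 2
  +2 pad (align 4)
  @4: g [56B, align 4] → 60
  @60: e [1B, align 1] → 61
  +3 pad (align 4)
  @64: f [4B, align 4] → 68
  @68: h [4B, align 4] → 72
  @72: a [8B, align 4] → 80
  @80: d [2B, align 2] → 82
  +2 tail pad (align 4)
  size 84, align 4
96 − 84 = 12

12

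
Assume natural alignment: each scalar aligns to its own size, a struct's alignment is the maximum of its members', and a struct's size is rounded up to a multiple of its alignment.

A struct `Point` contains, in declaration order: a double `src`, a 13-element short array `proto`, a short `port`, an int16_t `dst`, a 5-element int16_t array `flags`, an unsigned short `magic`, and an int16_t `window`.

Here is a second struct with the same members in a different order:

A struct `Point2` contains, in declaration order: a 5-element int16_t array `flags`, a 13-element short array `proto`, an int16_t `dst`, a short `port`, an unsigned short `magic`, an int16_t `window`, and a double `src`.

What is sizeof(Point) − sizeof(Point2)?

0

src at 0 (size 8, align 8) → ends 8
proto at 8 (size 26, align 2) → ends 34
port at 34 (size 2, align 2) → ends 36
dst at 36 (size 2, align 2) → ends 38
flags at 38 (size 10, align 2) → ends 48
magic at 48 (size 2, align 2) → ends 50
window at 50 (size 2, align 2) → ends 52
tail pad 4 to reach multiple of 8
total 56 bytes, alignment 8
— Point2 —
flags at 0 (size 10, align 2) → ends 10
proto at 10 (size 26, align 2) → ends 36
dst at 36 (size 2, align 2) → ends 38
port at 38 (size 2, align 2) → ends 40
magic at 40 (size 2, align 2) → ends 42
window at 42 (size 2, align 2) → ends 44
pad 4 to align 8 for src
src at 48 (size 8, align 8) → ends 56
total 56 bytes, alignment 8
56 − 56 = 0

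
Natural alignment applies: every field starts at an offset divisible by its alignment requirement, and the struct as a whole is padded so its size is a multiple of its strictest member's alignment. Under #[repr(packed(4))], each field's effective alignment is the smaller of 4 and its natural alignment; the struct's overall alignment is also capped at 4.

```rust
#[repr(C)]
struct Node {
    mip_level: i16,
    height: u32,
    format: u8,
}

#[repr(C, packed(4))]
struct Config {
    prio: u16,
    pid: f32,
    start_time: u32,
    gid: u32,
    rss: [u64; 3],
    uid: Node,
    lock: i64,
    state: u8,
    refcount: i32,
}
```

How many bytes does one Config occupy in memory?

68 bytes

Node: mip_level at 0 (size 2, align 2) → ends 2; pad 2 to align 4 for height; height at 4 (size 4, align 4) → ends 8; format at 8 (size 1, align 1) → ends 9; tail pad 3 to reach multiple of 4; total 12 bytes, alignment 4
prio at 0 (size 2, align 2) → ends 2
pad 2 to align 4 for pid
pid at 4 (size 4, align 4) → ends 8
start_time at 8 (size 4, align 4) → ends 12
gid at 12 (size 4, align 4) → ends 16
rss at 16 (size 24, align 4) → ends 40
uid at 40 (size 12, align 4) → ends 52
lock at 52 (size 8, align 4) → ends 60
state at 60 (size 1, align 1) → ends 61
pad 3 to align 4 for refcount
refcount at 64 (size 4, align 4) → ends 68
total 68 bytes, alignment 4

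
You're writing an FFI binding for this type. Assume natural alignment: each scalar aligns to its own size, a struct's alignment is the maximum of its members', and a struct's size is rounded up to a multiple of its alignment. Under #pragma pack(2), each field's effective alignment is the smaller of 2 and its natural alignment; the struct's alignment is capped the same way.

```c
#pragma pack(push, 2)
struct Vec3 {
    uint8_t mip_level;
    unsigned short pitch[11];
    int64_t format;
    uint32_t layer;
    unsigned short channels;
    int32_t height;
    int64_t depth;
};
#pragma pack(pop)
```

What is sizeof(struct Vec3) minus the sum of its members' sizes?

1

0..1  mip_level  (1B, 1-aligned)
1..2  -- padding (1B)
2..24  pitch  (22B, 2-aligned)
24..32  format  (8B, 2-aligned)
32..36  layer  (4B, 2-aligned)
36..38  channels  (2B, 2-aligned)
38..42  height  (4B, 2-aligned)
42..50  depth  (8B, 2-aligned)
sizeof = 50, alignof = 2
data bytes 49, size 50 → padding 1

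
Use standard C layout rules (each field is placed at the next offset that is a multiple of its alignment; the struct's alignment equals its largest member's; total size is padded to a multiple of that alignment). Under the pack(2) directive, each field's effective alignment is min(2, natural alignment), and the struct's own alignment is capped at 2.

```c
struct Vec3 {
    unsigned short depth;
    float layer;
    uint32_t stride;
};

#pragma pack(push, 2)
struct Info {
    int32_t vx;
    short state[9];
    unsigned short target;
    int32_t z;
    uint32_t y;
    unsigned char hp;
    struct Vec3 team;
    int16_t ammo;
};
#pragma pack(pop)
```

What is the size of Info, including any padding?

Vec3: 0..2  depth  (2B, 2-aligned); 2..4  -- padding (2B); 4..8  layer  (4B, 4-aligned); 8..12  stride  (4B, 4-aligned); sizeof = 12, alignof = 4
0..4  vx  (4B, 2-aligned)
4..22  state  (18B, 2-aligned)
22..24  target  (2B, 2-aligned)
24..28  z  (4B, 2-aligned)
28..32  y  (4B, 2-aligned)
32..33  hp  (1B, 1-aligned)
33..34  -- padding (1B)
34..46  team  (12B, 2-aligned)
46..48  ammo  (2B, 2-aligned)
sizeof = 48, alignof = 2

48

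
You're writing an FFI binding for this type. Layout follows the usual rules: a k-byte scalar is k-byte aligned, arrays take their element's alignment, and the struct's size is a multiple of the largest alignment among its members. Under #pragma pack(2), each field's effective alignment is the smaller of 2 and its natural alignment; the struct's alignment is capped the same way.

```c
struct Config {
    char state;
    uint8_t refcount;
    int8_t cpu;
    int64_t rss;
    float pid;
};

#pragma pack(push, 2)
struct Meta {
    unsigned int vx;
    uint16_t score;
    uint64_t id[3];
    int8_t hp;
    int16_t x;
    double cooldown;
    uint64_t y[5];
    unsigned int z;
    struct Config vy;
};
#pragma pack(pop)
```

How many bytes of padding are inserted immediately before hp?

Config: 0..1  state  (1B, 1-aligned); 1..2  refcount  (1B, 1-aligned); 2..3  cpu  (1B, 1-aligned); 3..8  -- padding (5B); 8..16  rss  (8B, 8-aligned); 16..20  pid  (4B, 4-aligned); 20..24  -- tail padding (4B); sizeof = 24, alignof = 8
0..4  vx  (4B, 2-aligned)
4..6  score  (2B, 2-aligned)
6..30  id  (24B, 2-aligned)
30..31  hp  (1B, 1-aligned)

0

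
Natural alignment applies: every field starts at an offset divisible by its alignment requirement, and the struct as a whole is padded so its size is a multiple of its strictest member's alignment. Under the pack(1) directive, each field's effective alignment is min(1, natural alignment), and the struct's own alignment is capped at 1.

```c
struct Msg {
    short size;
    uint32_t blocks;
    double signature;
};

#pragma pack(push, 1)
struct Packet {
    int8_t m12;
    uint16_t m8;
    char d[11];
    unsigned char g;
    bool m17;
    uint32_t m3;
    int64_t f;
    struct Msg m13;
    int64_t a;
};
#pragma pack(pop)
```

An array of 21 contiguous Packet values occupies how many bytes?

Msg: @0: size [2B, align 2] → 2; +2 pad (align 4); @4: blocks [4B, align 4] → 8; @8: signature [8B, align 8] → 16; size 16, align 8
@0: m12 [1B, align 1] → 1
@1: m8 [2B, align 1] → 3
@3: d [11B, align 1] → 14
@14: g [1B, align 1] → 15
@15: m17 [1B, align 1] → 16
@16: m3 [4B, align 1] → 20
@20: f [8B, align 1] → 28
@28: m13 [16B, align 1] → 44
@44: a [8B, align 1] → 52
size 52, align 1
array of 21: 21 × 52 = 1092

1092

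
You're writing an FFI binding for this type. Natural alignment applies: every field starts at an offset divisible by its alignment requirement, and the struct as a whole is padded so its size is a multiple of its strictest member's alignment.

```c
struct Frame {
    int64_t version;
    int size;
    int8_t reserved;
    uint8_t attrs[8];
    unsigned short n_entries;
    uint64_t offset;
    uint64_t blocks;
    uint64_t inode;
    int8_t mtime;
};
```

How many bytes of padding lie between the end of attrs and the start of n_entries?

1

0..8  version  (8B, 8-aligned)
8..12  size  (4B, 4-aligned)
12..13  reserved  (1B, 1-aligned)
13..21  attrs  (8B, 1-aligned)
21..22  -- padding (1B)
22..24  n_entries  (2B, 2-aligned)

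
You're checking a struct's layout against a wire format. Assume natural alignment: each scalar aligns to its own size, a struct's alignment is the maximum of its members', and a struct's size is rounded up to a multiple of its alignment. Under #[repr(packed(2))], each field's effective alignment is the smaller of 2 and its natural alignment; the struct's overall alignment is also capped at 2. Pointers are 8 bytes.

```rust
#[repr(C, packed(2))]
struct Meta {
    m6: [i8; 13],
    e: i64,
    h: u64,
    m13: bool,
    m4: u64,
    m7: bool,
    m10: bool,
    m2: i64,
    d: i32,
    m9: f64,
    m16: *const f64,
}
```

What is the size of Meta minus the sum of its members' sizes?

2

0..13  m6  (13B, 1-aligned)
13..14  -- padding (1B)
14..22  e  (8B, 2-aligned)
22..30  h  (8B, 2-aligned)
30..31  m13  (1B, 1-aligned)
31..32  -- padding (1B)
32..40  m4  (8B, 2-aligned)
40..41  m7  (1B, 1-aligned)
41..42  m10  (1B, 1-aligned)
42..50  m2  (8B, 2-aligned)
50..54  d  (4B, 2-aligned)
54..62  m9  (8B, 2-aligned)
62..70  m16  (8B, 2-aligned)
sizeof = 70, alignof = 2
data bytes 68, size 70 → padding 2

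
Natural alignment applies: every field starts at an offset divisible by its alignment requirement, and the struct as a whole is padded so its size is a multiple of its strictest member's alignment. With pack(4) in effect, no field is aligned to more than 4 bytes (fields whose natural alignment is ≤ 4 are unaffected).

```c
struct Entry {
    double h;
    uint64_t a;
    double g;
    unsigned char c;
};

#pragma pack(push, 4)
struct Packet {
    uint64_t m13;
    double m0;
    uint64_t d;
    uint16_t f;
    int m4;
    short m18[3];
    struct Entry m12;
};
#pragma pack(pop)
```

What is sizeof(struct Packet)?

72 bytes

Entry: 0..8  h  (8B, 8-aligned); 8..16  a  (8B, 8-aligned); 16..24  g  (8B, 8-aligned); 24..25  c  (1B, 1-aligned); 25..32  -- tail padding (7B); sizeof = 32, alignof = 8
0..8  m13  (8B, 4-aligned)
8..16  m0  (8B, 4-aligned)
16..24  d  (8B, 4-aligned)
24..26  f  (2B, 2-aligned)
26..28  -- padding (2B)
28..32  m4  (4B, 4-aligned)
32..38  m18  (6B, 2-aligned)
38..40  -- padding (2B)
40..72  m12  (32B, 4-aligned)
sizeof = 72, alignof = 4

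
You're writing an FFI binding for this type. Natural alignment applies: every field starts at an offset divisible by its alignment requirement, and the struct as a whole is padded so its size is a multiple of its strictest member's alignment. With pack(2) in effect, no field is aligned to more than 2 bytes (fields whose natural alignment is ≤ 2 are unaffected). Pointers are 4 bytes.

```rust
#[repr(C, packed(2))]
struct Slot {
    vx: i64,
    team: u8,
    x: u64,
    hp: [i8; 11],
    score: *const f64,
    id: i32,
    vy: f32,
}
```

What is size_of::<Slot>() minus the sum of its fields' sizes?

0..8  vx  (8B, 2-aligned)
8..9  team  (1B, 1-aligned)
9..10  -- padding (1B)
10..18  x  (8B, 2-aligned)
18..29  hp  (11B, 1-aligned)
29..30  -- padding (1B)
30..34  score  (4B, 2-aligned)
34..38  id  (4B, 2-aligned)
38..42  vy  (4B, 2-aligned)
sizeof = 42, alignof = 2
data bytes 40, size 42 → padding 2

2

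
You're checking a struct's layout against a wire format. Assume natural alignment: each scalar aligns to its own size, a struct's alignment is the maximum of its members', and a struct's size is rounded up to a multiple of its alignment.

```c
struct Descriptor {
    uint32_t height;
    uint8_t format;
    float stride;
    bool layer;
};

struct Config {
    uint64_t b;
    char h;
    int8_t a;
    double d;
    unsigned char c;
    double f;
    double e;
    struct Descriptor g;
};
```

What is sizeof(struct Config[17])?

Descriptor: 0..4  height  (4B, 4-aligned); 4..5  format  (1B, 1-aligned); 5..8  -- padding (3B); 8..12  stride  (4B, 4-aligned); 12..13  layer  (1B, 1-aligned); 13..16  -- tail padding (3B); sizeof = 16, alignof = 4
0..8  b  (8B, 8-aligned)
8..9  h  (1B, 1-aligned)
9..10  a  (1B, 1-aligned)
10..16  -- padding (6B)
16..24  d  (8B, 8-aligned)
24..25  c  (1B, 1-aligned)
25..32  -- padding (7B)
32..40  f  (8B, 8-aligned)
40..48  e  (8B, 8-aligned)
48..64  g  (16B, 4-aligned)
sizeof = 64, alignof = 8
array of 17: 17 × 64 = 1088

1088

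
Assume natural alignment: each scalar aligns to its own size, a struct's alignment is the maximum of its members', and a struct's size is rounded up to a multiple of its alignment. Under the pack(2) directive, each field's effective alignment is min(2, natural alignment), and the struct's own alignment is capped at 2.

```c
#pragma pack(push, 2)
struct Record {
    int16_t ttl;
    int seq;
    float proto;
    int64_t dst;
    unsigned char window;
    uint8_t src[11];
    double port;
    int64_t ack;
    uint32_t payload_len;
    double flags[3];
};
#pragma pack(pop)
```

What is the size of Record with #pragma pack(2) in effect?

ttl at 0 (size 2, align 2) → ends 2
seq at 2 (size 4, align 2) → ends 6
proto at 6 (size 4, align 2) → ends 10
dst at 10 (size 8, align 2) → ends 18
window at 18 (size 1, align 1) → ends 19
src at 19 (size 11, align 1) → ends 30
port at 30 (size 8, align 2) → ends 38
ack at 38 (size 8, align 2) → ends 46
payload_len at 46 (size 4, align 2) → ends 50
flags at 50 (size 24, align 2) → ends 74
total 74 bytes, alignment 2

74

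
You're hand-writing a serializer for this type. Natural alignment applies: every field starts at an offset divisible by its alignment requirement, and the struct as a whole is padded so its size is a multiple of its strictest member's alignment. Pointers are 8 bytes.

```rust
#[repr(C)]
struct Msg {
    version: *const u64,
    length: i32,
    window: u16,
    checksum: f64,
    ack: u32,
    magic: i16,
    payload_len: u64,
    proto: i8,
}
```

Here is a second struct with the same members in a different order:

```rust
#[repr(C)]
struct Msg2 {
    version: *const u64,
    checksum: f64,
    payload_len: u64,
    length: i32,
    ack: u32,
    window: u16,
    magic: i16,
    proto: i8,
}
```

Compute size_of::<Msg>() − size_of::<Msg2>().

8

0..8  version  (8B, 8-aligned)
8..12  length  (4B, 4-aligned)
12..14  window  (2B, 2-aligned)
14..16  -- padding (2B)
16..24  checksum  (8B, 8-aligned)
24..28  ack  (4B, 4-aligned)
28..30  magic  (2B, 2-aligned)
30..32  -- padding (2B)
32..40  payload_len  (8B, 8-aligned)
40..41  proto  (1B, 1-aligned)
41..48  -- tail padding (7B)
sizeof = 48, alignof = 8
— Msg2 —
0..8  version  (8B, 8-aligned)
8..16  checksum  (8B, 8-aligned)
16..24  payload_len  (8B, 8-aligned)
24..28  length  (4B, 4-aligned)
28..32  ack  (4B, 4-aligned)
32..34  window  (2B, 2-aligned)
34..36  magic  (2B, 2-aligned)
36..37  proto  (1B, 1-aligned)
37..40  -- tail padding (3B)
sizeof = 40, alignof = 8
48 − 40 = 8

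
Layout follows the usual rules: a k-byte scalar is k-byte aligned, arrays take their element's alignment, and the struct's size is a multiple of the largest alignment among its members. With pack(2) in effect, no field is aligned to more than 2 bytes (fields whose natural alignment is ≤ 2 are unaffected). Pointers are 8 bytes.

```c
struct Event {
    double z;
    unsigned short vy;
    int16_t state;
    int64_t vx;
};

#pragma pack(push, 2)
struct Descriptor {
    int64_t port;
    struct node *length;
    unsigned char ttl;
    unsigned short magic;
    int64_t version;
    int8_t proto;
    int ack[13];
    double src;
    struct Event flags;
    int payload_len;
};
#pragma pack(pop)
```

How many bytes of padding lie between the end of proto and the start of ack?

Event: z at 0 (size 8, align 8) → ends 8; vy at 8 (size 2, align 2) → ends 10; state at 10 (size 2, align 2) → ends 12; pad 4 to align 8 for vx; vx at 16 (size 8, align 8) → ends 24; total 24 bytes, alignment 8
port at 0 (size 8, align 2) → ends 8
length at 8 (size 8, align 2) → ends 16
ttl at 16 (size 1, align 1) → ends 17
pad 1 to align 2 for magic
magic at 18 (size 2, align 2) → ends 20
version at 20 (size 8, align 2) → ends 28
proto at 28 (size 1, align 1) → ends 29
pad 1 to align 2 for ack
ack at 30 (size 52, align 2) → ends 82

1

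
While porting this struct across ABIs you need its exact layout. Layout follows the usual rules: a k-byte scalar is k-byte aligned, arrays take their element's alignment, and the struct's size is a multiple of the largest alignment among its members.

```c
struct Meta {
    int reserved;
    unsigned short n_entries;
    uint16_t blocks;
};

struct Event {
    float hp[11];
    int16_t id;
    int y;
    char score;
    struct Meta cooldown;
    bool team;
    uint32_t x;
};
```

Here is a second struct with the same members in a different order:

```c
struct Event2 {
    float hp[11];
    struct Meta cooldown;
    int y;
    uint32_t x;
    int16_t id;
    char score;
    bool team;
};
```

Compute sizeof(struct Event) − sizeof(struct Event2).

8

Meta: reserved at 0 (size 4, align 4) → ends 4; n_entries at 4 (size 2, align 2) → ends 6; blocks at 6 (size 2, align 2) → ends 8; total 8 bytes, alignment 4
hp at 0 (size 44, align 4) → ends 44
id at 44 (size 2, align 2) → ends 46
pad 2 to align 4 for y
y at 48 (size 4, align 4) → ends 52
score at 52 (size 1, align 1) → ends 53
pad 3 to align 4 for cooldown
cooldown at 56 (size 8, align 4) → ends 64
team at 64 (size 1, align 1) → ends 65
pad 3 to align 4 for x
x at 68 (size 4, align 4) → ends 72
total 72 bytes, alignment 4
— Event2 —
hp at 0 (size 44, align 4) → ends 44
cooldown at 44 (size 8, align 4) → ends 52
y at 52 (size 4, align 4) → ends 56
x at 56 (size 4, align 4) → ends 60
id at 60 (size 2, align 2) → ends 62
score at 62 (size 1, align 1) → ends 63
team at 63 (size 1, align 1) → ends 64
total 64 bytes, alignment 4
72 − 64 = 8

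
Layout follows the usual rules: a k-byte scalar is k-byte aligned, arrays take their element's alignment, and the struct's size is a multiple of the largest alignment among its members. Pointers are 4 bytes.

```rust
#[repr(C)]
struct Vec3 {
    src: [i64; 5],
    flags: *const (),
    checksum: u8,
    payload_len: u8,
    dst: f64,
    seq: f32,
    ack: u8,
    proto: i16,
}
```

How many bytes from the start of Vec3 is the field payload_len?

0..40  src  (40B, 8-aligned)
40..44  flags  (4B, 4-aligned)
44..45  checksum  (1B, 1-aligned)
45..46  payload_len  (1B, 1-aligned)

45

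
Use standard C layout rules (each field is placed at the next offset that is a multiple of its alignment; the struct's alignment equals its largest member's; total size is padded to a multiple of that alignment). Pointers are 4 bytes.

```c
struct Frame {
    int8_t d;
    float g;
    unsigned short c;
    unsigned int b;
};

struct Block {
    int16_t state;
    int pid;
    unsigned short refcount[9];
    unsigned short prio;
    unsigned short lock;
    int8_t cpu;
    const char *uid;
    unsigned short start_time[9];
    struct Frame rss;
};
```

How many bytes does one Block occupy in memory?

Frame: 0..1  d  (1B, 1-aligned); 1..4  -- padding (3B); 4..8  g  (4B, 4-aligned); 8..10  c  (2B, 2-aligned); 10..12  -- padding (2B); 12..16  b  (4B, 4-aligned); sizeof = 16, alignof = 4
0..2  state  (2B, 2-aligned)
2..4  -- padding (2B)
4..8  pid  (4B, 4-aligned)
8..26  refcount  (18B, 2-aligned)
26..28  prio  (2B, 2-aligned)
28..30  lock  (2B, 2-aligned)
30..31  cpu  (1B, 1-aligned)
31..32  -- padding (1B)
32..36  uid  (4B, 4-aligned)
36..54  start_time  (18B, 2-aligned)
54..56  -- padding (2B)
56..72  rss  (16B, 4-aligned)
sizeof = 72, alignof = 4

72 bytes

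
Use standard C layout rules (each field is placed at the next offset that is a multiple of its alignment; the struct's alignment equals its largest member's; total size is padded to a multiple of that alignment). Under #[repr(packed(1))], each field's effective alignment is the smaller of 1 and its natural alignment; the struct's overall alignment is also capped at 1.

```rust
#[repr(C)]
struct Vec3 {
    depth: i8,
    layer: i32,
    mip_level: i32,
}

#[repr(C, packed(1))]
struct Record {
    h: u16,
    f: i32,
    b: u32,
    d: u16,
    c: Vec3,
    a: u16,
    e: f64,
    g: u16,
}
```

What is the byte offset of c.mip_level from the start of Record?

Vec3: 0..1  depth  (1B, 1-aligned); 1..4  -- padding (3B); 4..8  layer  (4B, 4-aligned); 8..12  mip_level  (4B, 4-aligned); sizeof = 12, alignof = 4
0..2  h  (2B, 1-aligned)
2..6  f  (4B, 1-aligned)
6..10  b  (4B, 1-aligned)
10..12  d  (2B, 1-aligned)
12..24  c  (12B, 1-aligned)
within Vec3: mip_level at 8
12 + 8 = 20

20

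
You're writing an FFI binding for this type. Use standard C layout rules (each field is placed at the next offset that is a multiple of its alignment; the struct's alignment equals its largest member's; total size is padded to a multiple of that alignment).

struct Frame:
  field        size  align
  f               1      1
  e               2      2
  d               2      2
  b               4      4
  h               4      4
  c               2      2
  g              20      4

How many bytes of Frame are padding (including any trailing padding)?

@0: f [1B, align 1] → 1
+1 pad (align 2)
@2: e [2B, align 2] → 4
@4: d [2B, align 2] → 6
+2 pad (align 4)
@8: b [4B, align 4] → 12
@12: h [4B, align 4] → 16
@16: c [2B, align 2] → 18
+2 pad (align 4)
@20: g [20B, align 4] → 40
size 40, align 4
data bytes 35, size 40 → padding 5

5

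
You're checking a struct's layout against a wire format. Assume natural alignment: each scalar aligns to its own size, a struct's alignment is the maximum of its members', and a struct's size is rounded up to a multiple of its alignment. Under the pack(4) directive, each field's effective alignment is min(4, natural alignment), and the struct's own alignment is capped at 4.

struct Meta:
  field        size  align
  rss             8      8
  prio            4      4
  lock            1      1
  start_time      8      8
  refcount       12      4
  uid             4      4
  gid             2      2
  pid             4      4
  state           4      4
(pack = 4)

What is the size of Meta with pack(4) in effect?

52

@0: rss [8B, align 4] → 8
@8: prio [4B, align 4] → 12
@12: lock [1B, align 1] → 13
+3 pad (align 4)
@16: start_time [8B, align 4] → 24
@24: refcount [12B, align 4] → 36
@36: uid [4B, align 4] → 40
@40: gid [2B, align 2] → 42
+2 pad (align 4)
@44: pid [4B, align 4] → 48
@48: state [4B, align 4] → 52
size 52, align 4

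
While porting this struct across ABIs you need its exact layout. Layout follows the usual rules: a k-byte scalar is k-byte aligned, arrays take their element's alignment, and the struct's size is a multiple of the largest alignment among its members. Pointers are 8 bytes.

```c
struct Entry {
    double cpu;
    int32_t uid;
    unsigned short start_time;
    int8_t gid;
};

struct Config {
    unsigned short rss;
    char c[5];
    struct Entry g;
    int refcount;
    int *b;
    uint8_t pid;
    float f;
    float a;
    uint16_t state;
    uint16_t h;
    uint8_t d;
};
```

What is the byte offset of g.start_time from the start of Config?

20

Entry: 0..8  cpu  (8B, 8-aligned); 8..12  uid  (4B, 4-aligned); 12..14  start_time  (2B, 2-aligned); 14..15  gid  (1B, 1-aligned); 15..16  -- tail padding (1B); sizeof = 16, alignof = 8
0..2  rss  (2B, 2-aligned)
2..7  c  (5B, 1-aligned)
7..8  -- padding (1B)
8..24  g  (16B, 8-aligned)
within Entry: start_time at 12
8 + 12 = 20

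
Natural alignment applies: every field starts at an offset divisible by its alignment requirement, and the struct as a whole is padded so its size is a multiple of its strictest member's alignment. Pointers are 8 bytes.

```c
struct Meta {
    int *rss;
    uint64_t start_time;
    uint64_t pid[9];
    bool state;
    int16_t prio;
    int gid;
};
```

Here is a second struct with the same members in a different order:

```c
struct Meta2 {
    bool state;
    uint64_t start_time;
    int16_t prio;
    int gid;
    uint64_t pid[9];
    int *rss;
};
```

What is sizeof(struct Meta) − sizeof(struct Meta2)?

0..8  rss  (8B, 8-aligned)
8..16  start_time  (8B, 8-aligned)
16..88  pid  (72B, 8-aligned)
88..89  state  (1B, 1-aligned)
89..90  -- padding (1B)
90..92  prio  (2B, 2-aligned)
92..96  gid  (4B, 4-aligned)
sizeof = 96, alignof = 8
— Meta2 —
0..1  state  (1B, 1-aligned)
1..8  -- padding (7B)
8..16  start_time  (8B, 8-aligned)
16..18  prio  (2B, 2-aligned)
18..20  -- padding (2B)
20..24  gid  (4B, 4-aligned)
24..96  pid  (72B, 8-aligned)
96..104  rss  (8B, 8-aligned)
sizeof = 104, alignof = 8
96 − 104 = -8

-8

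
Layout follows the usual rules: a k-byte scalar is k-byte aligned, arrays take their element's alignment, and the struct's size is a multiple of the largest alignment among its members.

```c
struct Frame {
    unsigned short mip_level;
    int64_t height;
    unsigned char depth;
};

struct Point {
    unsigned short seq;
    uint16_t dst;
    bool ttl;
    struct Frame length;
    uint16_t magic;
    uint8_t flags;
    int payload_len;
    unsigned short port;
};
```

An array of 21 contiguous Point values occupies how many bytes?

Frame: @0: mip_level [2B, align 2] → 2; +6 pad (align 8); @8: height [8B, align 8] → 16; @16: depth [1B, align 1] → 17; +7 tail pad (align 8); size 24, align 8
@0: seq [2B, align 2] → 2
@2: dst [2B, align 2] → 4
@4: ttl [1B, align 1] → 5
+3 pad (align 8)
@8: length [24B, align 8] → 32
@32: magic [2B, align 2] → 34
@34: flags [1B, align 1] → 35
+1 pad (align 4)
@36: payload_len [4B, align 4] → 40
@40: port [2B, align 2] → 42
+6 tail pad (align 8)
size 48, align 8
array of 21: 21 × 48 = 1008

1008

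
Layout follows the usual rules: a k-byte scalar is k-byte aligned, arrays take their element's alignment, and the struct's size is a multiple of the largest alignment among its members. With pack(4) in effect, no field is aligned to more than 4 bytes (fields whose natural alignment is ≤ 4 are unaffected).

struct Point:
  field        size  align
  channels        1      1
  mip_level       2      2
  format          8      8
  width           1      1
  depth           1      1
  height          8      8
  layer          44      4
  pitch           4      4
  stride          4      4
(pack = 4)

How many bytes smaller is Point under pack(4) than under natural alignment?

natural layout:
  @0: channels [1B, align 1] → 1
  +1 pad (align 2)
  @2: mip_level [2B, align 2] → 4
  +4 pad (align 8)
  @8: format [8B, align 8] → 16
  @16: width [1B, align 1] → 17
  @17: depth [1B, align 1] → 18
  +6 pad (align 8)
  @24: height [8B, align 8] → 32
  @32: layer [44B, align 4] → 76
  @76: pitch [4B, align 4] → 80
  @80: stride [4B, align 4] → 84
  +4 tail pad (align 8)
  size 88, align 8
packed(4) layout:
  @0: channels [1B, align 1] → 1
  +1 pad (align 2)
  @2: mip_level [2B, align 2] → 4
  @4: format [8B, align 4] → 12
  @12: width [1B, align 1] → 13
  @13: depth [1B, align 1] → 14
  +2 pad (align 4)
  @16: height [8B, align 4] → 24
  @24: layer [44B, align 4] → 68
  @68: pitch [4B, align 4] → 72
  @72: stride [4B, align 4] → 76
  size 76, align 4
88 − 76 = 12

12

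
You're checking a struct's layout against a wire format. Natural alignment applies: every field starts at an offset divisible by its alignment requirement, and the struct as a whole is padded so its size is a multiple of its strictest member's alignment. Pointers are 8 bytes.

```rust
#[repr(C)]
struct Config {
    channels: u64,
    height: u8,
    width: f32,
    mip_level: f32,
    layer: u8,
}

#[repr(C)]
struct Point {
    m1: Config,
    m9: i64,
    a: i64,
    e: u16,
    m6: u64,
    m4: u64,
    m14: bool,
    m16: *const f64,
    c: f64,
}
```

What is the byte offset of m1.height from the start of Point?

8

Config: 0..8  channels  (8B, 8-aligned); 8..9  height  (1B, 1-aligned); 9..12  -- padding (3B); 12..16  width  (4B, 4-aligned); 16..20  mip_level  (4B, 4-aligned); 20..21  layer  (1B, 1-aligned); 21..24  -- tail padding (3B); sizeof = 24, alignof = 8
0..24  m1  (24B, 8-aligned)
within Config: height at 8
0 + 8 = 8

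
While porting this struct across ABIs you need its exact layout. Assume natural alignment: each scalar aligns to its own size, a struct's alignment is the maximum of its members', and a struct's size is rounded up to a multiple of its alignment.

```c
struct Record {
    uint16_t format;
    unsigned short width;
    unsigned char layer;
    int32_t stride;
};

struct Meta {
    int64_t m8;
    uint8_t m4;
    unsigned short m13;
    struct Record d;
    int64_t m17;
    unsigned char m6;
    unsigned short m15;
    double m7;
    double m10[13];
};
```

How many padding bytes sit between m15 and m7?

4

Record: format at 0 (size 2, align 2) → ends 2; width at 2 (size 2, align 2) → ends 4; layer at 4 (size 1, align 1) → ends 5; pad 3 to align 4 for stride; stride at 8 (size 4, align 4) → ends 12; total 12 bytes, alignment 4
m8 at 0 (size 8, align 8) → ends 8
m4 at 8 (size 1, align 1) → ends 9
pad 1 to align 2 for m13
m13 at 10 (size 2, align 2) → ends 12
d at 12 (size 12, align 4) → ends 24
m17 at 24 (size 8, align 8) → ends 32
m6 at 32 (size 1, align 1) → ends 33
pad 1 to align 2 for m15
m15 at 34 (size 2, align 2) → ends 36
pad 4 to align 8 for m7
m7 at 40 (size 8, align 8) → ends 48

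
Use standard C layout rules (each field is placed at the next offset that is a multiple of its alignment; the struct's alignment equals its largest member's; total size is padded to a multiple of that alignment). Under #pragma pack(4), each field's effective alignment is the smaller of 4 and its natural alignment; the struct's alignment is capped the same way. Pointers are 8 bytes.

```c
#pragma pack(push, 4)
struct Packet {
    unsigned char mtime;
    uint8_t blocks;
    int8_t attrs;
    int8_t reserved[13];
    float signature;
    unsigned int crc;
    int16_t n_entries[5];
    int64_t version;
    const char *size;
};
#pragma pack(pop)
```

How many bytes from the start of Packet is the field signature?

16

mtime at 0 (size 1, align 1) → ends 1
blocks at 1 (size 1, align 1) → ends 2
attrs at 2 (size 1, align 1) → ends 3
reserved at 3 (size 13, align 1) → ends 16
signature at 16 (size 4, align 4) → ends 20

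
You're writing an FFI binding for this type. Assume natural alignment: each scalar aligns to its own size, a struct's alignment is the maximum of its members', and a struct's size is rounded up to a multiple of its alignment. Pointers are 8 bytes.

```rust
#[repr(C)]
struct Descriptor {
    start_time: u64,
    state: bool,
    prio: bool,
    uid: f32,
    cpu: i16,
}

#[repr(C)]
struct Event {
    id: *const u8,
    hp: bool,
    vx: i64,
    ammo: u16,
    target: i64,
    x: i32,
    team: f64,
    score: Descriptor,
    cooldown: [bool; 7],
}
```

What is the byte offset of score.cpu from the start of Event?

Descriptor: @0: start_time [8B, align 8] → 8; @8: state [1B, align 1] → 9; @9: prio [1B, align 1] → 10; +2 pad (align 4); @12: uid [4B, align 4] → 16; @16: cpu [2B, align 2] → 18; +6 tail pad (align 8); size 24, align 8
@0: id [8B, align 8] → 8
@8: hp [1B, align 1] → 9
+7 pad (align 8)
@16: vx [8B, align 8] → 24
@24: ammo [2B, align 2] → 26
+6 pad (align 8)
@32: target [8B, align 8] → 40
@40: x [4B, align 4] → 44
+4 pad (align 8)
@48: team [8B, align 8] → 56
@56: score [24B, align 8] → 80
within Descriptor: cpu at 16
56 + 16 = 72

72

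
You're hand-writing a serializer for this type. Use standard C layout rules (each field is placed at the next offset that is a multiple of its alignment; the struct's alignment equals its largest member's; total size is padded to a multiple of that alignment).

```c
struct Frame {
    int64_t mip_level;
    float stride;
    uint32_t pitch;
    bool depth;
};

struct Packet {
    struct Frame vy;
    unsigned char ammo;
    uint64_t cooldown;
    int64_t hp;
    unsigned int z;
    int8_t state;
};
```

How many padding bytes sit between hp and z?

Frame: @0: mip_level [8B, align 8] → 8; @8: stride [4B, align 4] → 12; @12: pitch [4B, align 4] → 16; @16: depth [1B, align 1] → 17; +7 tail pad (align 8); size 24, align 8
@0: vy [24B, align 8] → 24
@24: ammo [1B, align 1] → 25
+7 pad (align 8)
@32: cooldown [8B, align 8] → 40
@40: hp [8B, align 8] → 48
@48: z [4B, align 4] → 52

0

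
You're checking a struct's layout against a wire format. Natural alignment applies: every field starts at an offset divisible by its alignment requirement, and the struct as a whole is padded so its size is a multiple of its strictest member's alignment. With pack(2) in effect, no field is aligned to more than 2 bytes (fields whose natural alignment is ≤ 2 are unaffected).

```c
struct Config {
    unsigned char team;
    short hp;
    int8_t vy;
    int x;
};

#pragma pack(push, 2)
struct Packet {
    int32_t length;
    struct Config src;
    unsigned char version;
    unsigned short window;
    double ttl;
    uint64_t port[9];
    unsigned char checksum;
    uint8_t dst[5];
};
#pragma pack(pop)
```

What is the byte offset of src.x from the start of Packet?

12

Config: @0: team [1B, align 1] → 1; +1 pad (align 2); @2: hp [2B, align 2] → 4; @4: vy [1B, align 1] → 5; +3 pad (align 4); @8: x [4B, align 4] → 12; size 12, align 4
@0: length [4B, align 2] → 4
@4: src [12B, align 2] → 16
within Config: x at 8
4 + 8 = 12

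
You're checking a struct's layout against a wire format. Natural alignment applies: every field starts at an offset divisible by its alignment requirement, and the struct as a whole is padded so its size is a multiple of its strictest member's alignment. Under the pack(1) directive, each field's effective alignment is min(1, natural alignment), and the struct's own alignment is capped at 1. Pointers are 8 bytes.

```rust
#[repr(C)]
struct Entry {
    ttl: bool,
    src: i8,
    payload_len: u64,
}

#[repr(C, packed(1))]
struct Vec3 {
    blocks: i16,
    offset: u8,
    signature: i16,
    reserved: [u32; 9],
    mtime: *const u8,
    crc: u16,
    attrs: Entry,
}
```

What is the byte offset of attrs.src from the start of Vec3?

52

Entry: @0: ttl [1B, align 1] → 1; @1: src [1B, align 1] → 2; +6 pad (align 8); @8: payload_len [8B, align 8] → 16; size 16, align 8
@0: blocks [2B, align 1] → 2
@2: offset [1B, align 1] → 3
@3: signature [2B, align 1] → 5
@5: reserved [36B, align 1] → 41
@41: mtime [8B, align 1] → 49
@49: crc [2B, align 1] → 51
@51: attrs [16B, align 1] → 67
within Entry: src at 1
51 + 1 = 52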